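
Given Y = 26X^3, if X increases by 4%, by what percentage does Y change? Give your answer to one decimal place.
12.5%

For Y = 26X^3:
If X → X(1 + 0.04)
Then Y → Y · (1 + 0.04)^3
     ≈ Y · 1.1249

Percentage change = ((1 + 0.04)^3 − 1) × 100% ≈ 12.5%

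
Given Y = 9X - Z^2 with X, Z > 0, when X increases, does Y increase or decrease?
Y increases

Taking the partial derivative:
∂Y/∂X = 9

∂Y/∂X = 9 > 0 (assuming positive values)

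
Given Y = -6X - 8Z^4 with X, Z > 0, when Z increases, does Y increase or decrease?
Y decreases

Taking the partial derivative:
∂Y/∂Z = -32Z^3

∂Y/∂Z = -32Z^3 < 0 (assuming positive values)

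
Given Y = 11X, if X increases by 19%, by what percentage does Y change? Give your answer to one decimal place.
19.0%

For Y = 11X:
If X → X(1 + 0.19)
Then Y → Y · (1 + 0.19)^1
     = Y · 1.1900

Percentage change = ((1 + 0.19)^1 − 1) × 100% = 19.0%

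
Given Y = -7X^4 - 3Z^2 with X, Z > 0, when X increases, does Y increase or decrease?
Y decreases

Taking the partial derivative:
∂Y/∂X = -28X^3

∂Y/∂X = -28X^3 < 0 (assuming positive values)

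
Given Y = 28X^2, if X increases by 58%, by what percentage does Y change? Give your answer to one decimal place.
149.6%

For Y = 28X^2:
If X → X(1 + 0.58)
Then Y → Y · (1 + 0.58)^2
     = Y · 2.4964

Percentage change = ((1 + 0.58)^2 − 1) × 100% ≈ 149.6%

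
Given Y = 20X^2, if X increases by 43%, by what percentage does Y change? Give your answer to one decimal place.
104.5%

For Y = 20X^2:
If X → X(1 + 0.43)
Then Y → Y · (1 + 0.43)^2
     = Y · 2.0449

Percentage change = ((1 + 0.43)^2 − 1) × 100% ≈ 104.5%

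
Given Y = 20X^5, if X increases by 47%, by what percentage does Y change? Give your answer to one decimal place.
586.4%

For Y = 20X^5:
If X → X(1 + 0.47)
Then Y → Y · (1 + 0.47)^5
     ≈ Y · 6.8641

Percentage change = ((1 + 0.47)^5 − 1) × 100% ≈ 586.4%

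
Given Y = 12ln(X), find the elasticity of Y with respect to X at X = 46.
Elasticity = 1/ln(46) ≈ 0.2612

Elasticity = (dY/dX) · (X/Y)

dY/dX = 12/X
At X = 46: dY/dX = 6/23, Y = 12·ln(46)

Elasticity = (6/23) · (46 / (12·ln(46))) = 1/ln(46) ≈ 0.2612

Interpretation: for a small percentage change in X, the percentage change in Y is approximately 0.26 times as large.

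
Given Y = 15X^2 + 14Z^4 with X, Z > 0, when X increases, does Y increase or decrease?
Y increases

Taking the partial derivative:
∂Y/∂X = 30X

∂Y/∂X = 30X > 0 (assuming positive values)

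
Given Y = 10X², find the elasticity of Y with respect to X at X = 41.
Elasticity = 2

Elasticity = (dY/dX) · (X/Y)

dY/dX = 20·X
At X = 41: dY/dX = 820, Y = 16810

Elasticity = 820 · (41 / 16810) = 2

Interpretation: for a small percentage change in X, the percentage change in Y is approximately 2.00 times as large.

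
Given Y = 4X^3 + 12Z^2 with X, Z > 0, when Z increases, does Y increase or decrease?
Y increases

Taking the partial derivative:
∂Y/∂Z = 24Z

∂Y/∂Z = 24Z > 0 (assuming positive values)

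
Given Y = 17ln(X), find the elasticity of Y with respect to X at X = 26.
Elasticity = 1/ln(26) ≈ 0.3069

Elasticity = (dY/dX) · (X/Y)

dY/dX = 17/X
At X = 26: dY/dX = 17/26, Y = 17·ln(26)

Elasticity = (17/26) · (26 / (17·ln(26))) = 1/ln(26) ≈ 0.3069

Interpretation: for a small percentage change in X, the percentage change in Y is approximately 0.31 times as large.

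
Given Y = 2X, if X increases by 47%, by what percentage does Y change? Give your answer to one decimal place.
47.0%

For Y = 2X:
If X → X(1 + 0.47)
Then Y → Y · (1 + 0.47)^1
     = Y · 1.4700

Percentage change = ((1 + 0.47)^1 − 1) × 100% = 47.0%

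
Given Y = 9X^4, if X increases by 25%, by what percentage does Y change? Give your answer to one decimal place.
144.1%

For Y = 9X^4:
If X → X(1 + 0.25)
Then Y → Y · (1 + 0.25)^4
     ≈ Y · 2.4414

Percentage change = ((1 + 0.25)^4 − 1) × 100% ≈ 144.1%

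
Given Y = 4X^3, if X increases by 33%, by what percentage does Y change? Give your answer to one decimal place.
135.3%

For Y = 4X^3:
If X → X(1 + 0.33)
Then Y → Y · (1 + 0.33)^3
     ≈ Y · 2.3526

Percentage change = ((1 + 0.33)^3 − 1) × 100% ≈ 135.3%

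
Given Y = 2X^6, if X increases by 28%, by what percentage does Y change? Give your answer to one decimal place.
339.8%

For Y = 2X^6:
If X → X(1 + 0.28)
Then Y → Y · (1 + 0.28)^6
     ≈ Y · 4.3980

Percentage change = ((1 + 0.28)^6 − 1) × 100% ≈ 339.8%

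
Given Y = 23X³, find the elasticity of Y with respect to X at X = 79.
Elasticity = 3

Elasticity = (dY/dX) · (X/Y)

dY/dX = 69·X²
At X = 79: dY/dX = 430629, Y = 11339897

Elasticity = 430629 · (79 / 11339897) = 3

Interpretation: for a small percentage change in X, the percentage change in Y is approximately 3.00 times as large.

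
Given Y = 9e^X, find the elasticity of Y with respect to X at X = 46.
Elasticity = 46

Elasticity = (dY/dX) · (X/Y)

dY/dX = 9·e^X
At X = 46: dY/dX = 9·e^46, Y = 9·e^46

Elasticity = (9·e^46) · (46 / (9·e^46)) = 46

Interpretation: for a small percentage change in X, the percentage change in Y is approximately 46.00 times as large.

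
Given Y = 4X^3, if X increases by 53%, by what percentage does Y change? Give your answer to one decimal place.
258.2%

For Y = 4X^3:
If X → X(1 + 0.53)
Then Y → Y · (1 + 0.53)^3
     ≈ Y · 3.5816

Percentage change = ((1 + 0.53)^3 − 1) × 100% ≈ 258.2%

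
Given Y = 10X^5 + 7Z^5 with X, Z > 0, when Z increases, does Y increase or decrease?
Y increases

Taking the partial derivative:
∂Y/∂Z = 35Z^4

∂Y/∂Z = 35Z^4 > 0 (assuming positive values)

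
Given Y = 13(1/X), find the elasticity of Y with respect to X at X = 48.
Elasticity = -1

Elasticity = (dY/dX) · (X/Y)

dY/dX = -13/X²
At X = 48: dY/dX = -13/2304, Y = 13/48

Elasticity = (-13/2304) · (48 / (13/48)) = -1

Interpretation: for a small percentage change in X, the percentage change in Y is approximately -1.00 times as large.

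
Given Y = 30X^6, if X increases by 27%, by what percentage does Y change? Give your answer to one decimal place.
319.6%

For Y = 30X^6:
If X → X(1 + 0.27)
Then Y → Y · (1 + 0.27)^6
     ≈ Y · 4.1959

Percentage change = ((1 + 0.27)^6 − 1) × 100% ≈ 319.6%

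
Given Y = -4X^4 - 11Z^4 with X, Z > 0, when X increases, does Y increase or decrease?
Y decreases

Taking the partial derivative:
∂Y/∂X = -16X^3

∂Y/∂X = -16X^3 < 0 (assuming positive values)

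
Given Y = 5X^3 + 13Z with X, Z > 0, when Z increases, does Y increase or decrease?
Y increases

Taking the partial derivative:
∂Y/∂Z = 13

∂Y/∂Z = 13 > 0 (assuming positive values)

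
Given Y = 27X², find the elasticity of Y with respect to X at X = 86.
Elasticity = 2

Elasticity = (dY/dX) · (X/Y)

dY/dX = 54·X
At X = 86: dY/dX = 4644, Y = 199692

Elasticity = 4644 · (86 / 199692) = 2

Interpretation: for a small percentage change in X, the percentage change in Y is approximately 2.00 times as large.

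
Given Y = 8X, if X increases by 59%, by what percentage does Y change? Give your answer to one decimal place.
59.0%

For Y = 8X:
If X → X(1 + 0.59)
Then Y → Y · (1 + 0.59)^1
     = Y · 1.5900

Percentage change = ((1 + 0.59)^1 − 1) × 100% = 59.0%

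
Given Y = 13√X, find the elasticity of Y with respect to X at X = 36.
Elasticity = 1/2

Elasticity = (dY/dX) · (X/Y)

dY/dX = 13/(2·√X)
At X = 36: dY/dX = 13/12, Y = 78

Elasticity = (13/12) · (36 / 78) = 1/2

Interpretation: for a small percentage change in X, the percentage change in Y is approximately 0.50 times as large.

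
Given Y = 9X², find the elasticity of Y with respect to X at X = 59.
Elasticity = 2

Elasticity = (dY/dX) · (X/Y)

dY/dX = 18·X
At X = 59: dY/dX = 1062, Y = 31329

Elasticity = 1062 · (59 / 31329) = 2

Interpretation: for a small percentage change in X, the percentage change in Y is approximately 2.00 times as large.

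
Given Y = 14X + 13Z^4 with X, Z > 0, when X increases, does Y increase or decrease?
Y increases

Taking the partial derivative:
∂Y/∂X = 14

∂Y/∂X = 14 > 0 (assuming positive values)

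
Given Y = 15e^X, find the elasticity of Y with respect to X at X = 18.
Elasticity = 18

Elasticity = (dY/dX) · (X/Y)

dY/dX = 15·e^X
At X = 18: dY/dX = 15·e^18, Y = 15·e^18

Elasticity = (15·e^18) · (18 / (15·e^18)) = 18

Interpretation: for a small percentage change in X, the percentage change in Y is approximately 18.00 times as large.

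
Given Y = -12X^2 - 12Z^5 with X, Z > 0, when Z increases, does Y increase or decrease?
Y decreases

Taking the partial derivative:
∂Y/∂Z = -60Z^4

∂Y/∂Z = -60Z^4 < 0 (assuming positive values)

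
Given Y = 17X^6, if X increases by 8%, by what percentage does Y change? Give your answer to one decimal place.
58.7%

For Y = 17X^6:
If X → X(1 + 0.08)
Then Y → Y · (1 + 0.08)^6
     ≈ Y · 1.5869

Percentage change = ((1 + 0.08)^6 − 1) × 100% ≈ 58.7%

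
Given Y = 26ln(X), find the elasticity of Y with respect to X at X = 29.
Elasticity = 1/ln(29) ≈ 0.2970

Elasticity = (dY/dX) · (X/Y)

dY/dX = 26/X
At X = 29: dY/dX = 26/29, Y = 26·ln(29)

Elasticity = (26/29) · (29 / (26·ln(29))) = 1/ln(29) ≈ 0.2970

Interpretation: for a small percentage change in X, the percentage change in Y is approximately 0.30 times as large.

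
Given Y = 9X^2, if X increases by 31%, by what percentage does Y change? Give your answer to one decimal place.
71.6%

For Y = 9X^2:
If X → X(1 + 0.31)
Then Y → Y · (1 + 0.31)^2
     = Y · 1.7161

Percentage change = ((1 + 0.31)^2 − 1) × 100% ≈ 71.6%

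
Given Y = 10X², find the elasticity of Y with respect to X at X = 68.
Elasticity = 2

Elasticity = (dY/dX) · (X/Y)

dY/dX = 20·X
At X = 68: dY/dX = 1360, Y = 46240

Elasticity = 1360 · (68 / 46240) = 2

Interpretation: for a small percentage change in X, the percentage change in Y is approximately 2.00 times as large.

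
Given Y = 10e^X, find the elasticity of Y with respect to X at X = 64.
Elasticity = 64

Elasticity = (dY/dX) · (X/Y)

dY/dX = 10·e^X
At X = 64: dY/dX = 10·e^64, Y = 10·e^64

Elasticity = (10·e^64) · (64 / (10·e^64)) = 64

Interpretation: for a small percentage change in X, the percentage change in Y is approximately 64.00 times as large.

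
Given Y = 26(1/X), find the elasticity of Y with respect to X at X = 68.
Elasticity = -1

Elasticity = (dY/dX) · (X/Y)

dY/dX = -26/X²
At X = 68: dY/dX = -13/2312, Y = 13/34

Elasticity = (-13/2312) · (68 / (13/34)) = -1

Interpretation: for a small percentage change in X, the percentage change in Y is approximately -1.00 times as large.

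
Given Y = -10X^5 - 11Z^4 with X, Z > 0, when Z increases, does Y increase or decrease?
Y decreases

Taking the partial derivative:
∂Y/∂Z = -44Z^3

∂Y/∂Z = -44Z^3 < 0 (assuming positive values)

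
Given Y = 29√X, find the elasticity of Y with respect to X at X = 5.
Elasticity = 1/2

Elasticity = (dY/dX) · (X/Y)

dY/dX = 29/(2·√X)
At X = 5: dY/dX = 29·√5/10, Y = 29·√5

Elasticity = (29·√5/10) · (5 / (29·√5)) = 1/2

Interpretation: for a small percentage change in X, the percentage change in Y is approximately 0.50 times as large.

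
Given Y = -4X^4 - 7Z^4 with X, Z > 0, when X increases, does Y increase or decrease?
Y decreases

Taking the partial derivative:
∂Y/∂X = -16X^3

∂Y/∂X = -16X^3 < 0 (assuming positive values)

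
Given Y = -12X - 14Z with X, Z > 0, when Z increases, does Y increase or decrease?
Y decreases

Taking the partial derivative:
∂Y/∂Z = -14

∂Y/∂Z = -14 < 0 (assuming positive values)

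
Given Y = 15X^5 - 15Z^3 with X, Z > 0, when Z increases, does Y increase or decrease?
Y decreases

Taking the partial derivative:
∂Y/∂Z = -45Z^2

∂Y/∂Z = -45Z^2 < 0 (assuming positive values)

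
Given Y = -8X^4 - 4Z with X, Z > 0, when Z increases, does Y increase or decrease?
Y decreases

Taking the partial derivative:
∂Y/∂Z = -4

∂Y/∂Z = -4 < 0 (assuming positive values)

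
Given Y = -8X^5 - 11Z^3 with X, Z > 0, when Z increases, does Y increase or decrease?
Y decreases

Taking the partial derivative:
∂Y/∂Z = -33Z^2

∂Y/∂Z = -33Z^2 < 0 (assuming positive values)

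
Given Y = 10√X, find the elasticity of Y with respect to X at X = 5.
Elasticity = 1/2

Elasticity = (dY/dX) · (X/Y)

dY/dX = 5/√X
At X = 5: dY/dX = √5, Y = 10·√5

Elasticity = (√5) · (5 / (10·√5)) = 1/2

Interpretation: for a small percentage change in X, the percentage change in Y is approximately 0.50 times as large.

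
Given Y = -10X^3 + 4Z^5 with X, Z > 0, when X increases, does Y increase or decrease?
Y decreases

Taking the partial derivative:
∂Y/∂X = -30X^2

∂Y/∂X = -30X^2 < 0 (assuming positive values)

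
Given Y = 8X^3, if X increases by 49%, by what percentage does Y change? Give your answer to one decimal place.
230.8%

For Y = 8X^3:
If X → X(1 + 0.49)
Then Y → Y · (1 + 0.49)^3
     ≈ Y · 3.3079

Percentage change = ((1 + 0.49)^3 − 1) × 100% ≈ 230.8%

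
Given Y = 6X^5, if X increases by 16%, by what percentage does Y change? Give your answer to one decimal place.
110.0%

For Y = 6X^5:
If X → X(1 + 0.16)
Then Y → Y · (1 + 0.16)^5
     ≈ Y · 2.1003

Percentage change = ((1 + 0.16)^5 − 1) × 100% ≈ 110.0%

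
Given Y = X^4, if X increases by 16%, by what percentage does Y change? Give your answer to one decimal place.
81.1%

For Y = X^4:
If X → X(1 + 0.16)
Then Y → Y · (1 + 0.16)^4
     ≈ Y · 1.8106

Percentage change = ((1 + 0.16)^4 − 1) × 100% ≈ 81.1%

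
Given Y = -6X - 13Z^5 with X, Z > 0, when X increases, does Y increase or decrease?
Y decreases

Taking the partial derivative:
∂Y/∂X = -6

∂Y/∂X = -6 < 0 (assuming positive values)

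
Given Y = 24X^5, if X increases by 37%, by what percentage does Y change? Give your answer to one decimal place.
382.6%

For Y = 24X^5:
If X → X(1 + 0.37)
Then Y → Y · (1 + 0.37)^5
     ≈ Y · 4.8262

Percentage change = ((1 + 0.37)^5 − 1) × 100% ≈ 382.6%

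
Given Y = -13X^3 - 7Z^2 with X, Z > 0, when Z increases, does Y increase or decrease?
Y decreases

Taking the partial derivative:
∂Y/∂Z = -14Z

∂Y/∂Z = -14Z < 0 (assuming positive values)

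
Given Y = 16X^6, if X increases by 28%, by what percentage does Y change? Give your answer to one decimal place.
339.8%

For Y = 16X^6:
If X → X(1 + 0.28)
Then Y → Y · (1 + 0.28)^6
     ≈ Y · 4.3980

Percentage change = ((1 + 0.28)^6 − 1) × 100% ≈ 339.8%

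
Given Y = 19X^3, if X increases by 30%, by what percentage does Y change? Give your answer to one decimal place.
119.7%

For Y = 19X^3:
If X → X(1 + 0.3)
Then Y → Y · (1 + 0.3)^3
     = Y · 2.1970

Percentage change = ((1 + 0.3)^3 − 1) × 100% = 119.7%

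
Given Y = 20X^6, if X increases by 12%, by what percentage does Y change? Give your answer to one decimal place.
97.4%

For Y = 20X^6:
If X → X(1 + 0.12)
Then Y → Y · (1 + 0.12)^6
     ≈ Y · 1.9738

Percentage change = ((1 + 0.12)^6 − 1) × 100% ≈ 97.4%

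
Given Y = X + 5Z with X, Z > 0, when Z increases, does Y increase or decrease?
Y increases

Taking the partial derivative:
∂Y/∂Z = 5

∂Y/∂Z = 5 > 0 (assuming positive values)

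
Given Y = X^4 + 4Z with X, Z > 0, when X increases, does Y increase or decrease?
Y increases

Taking the partial derivative:
∂Y/∂X = 4X^3

∂Y/∂X = 4X^3 > 0 (assuming positive values)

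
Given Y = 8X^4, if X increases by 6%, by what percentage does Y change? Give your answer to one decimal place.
26.2%

For Y = 8X^4:
If X → X(1 + 0.06)
Then Y → Y · (1 + 0.06)^4
     ≈ Y · 1.2625

Percentage change = ((1 + 0.06)^4 − 1) × 100% ≈ 26.2%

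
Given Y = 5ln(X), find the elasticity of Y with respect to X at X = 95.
Elasticity = 1/ln(95) ≈ 0.2196

Elasticity = (dY/dX) · (X/Y)

dY/dX = 5/X
At X = 95: dY/dX = 1/19, Y = 5·ln(95)

Elasticity = (1/19) · (95 / (5·ln(95))) = 1/ln(95) ≈ 0.2196

Interpretation: for a small percentage change in X, the percentage change in Y is approximately 0.22 times as large.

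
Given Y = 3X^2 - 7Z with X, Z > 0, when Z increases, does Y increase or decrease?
Y decreases

Taking the partial derivative:
∂Y/∂Z = -7

∂Y/∂Z = -7 < 0 (assuming positive values)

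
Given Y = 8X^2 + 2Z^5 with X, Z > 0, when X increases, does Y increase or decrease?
Y increases

Taking the partial derivative:
∂Y/∂X = 16X

∂Y/∂X = 16X > 0 (assuming positive values)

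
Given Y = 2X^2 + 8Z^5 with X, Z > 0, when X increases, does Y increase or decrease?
Y increases

Taking the partial derivative:
∂Y/∂X = 4X

∂Y/∂X = 4X > 0 (assuming positive values)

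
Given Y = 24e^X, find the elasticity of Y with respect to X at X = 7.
Elasticity = 7

Elasticity = (dY/dX) · (X/Y)

dY/dX = 24·e^X
At X = 7: dY/dX = 24·e^7, Y = 24·e^7

Elasticity = (24·e^7) · (7 / (24·e^7)) = 7

Interpretation: for a small percentage change in X, the percentage change in Y is approximately 7.00 times as large.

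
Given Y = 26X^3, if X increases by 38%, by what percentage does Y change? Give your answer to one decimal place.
162.8%

For Y = 26X^3:
If X → X(1 + 0.38)
Then Y → Y · (1 + 0.38)^3
     ≈ Y · 2.6281

Percentage change = ((1 + 0.38)^3 − 1) × 100% ≈ 162.8%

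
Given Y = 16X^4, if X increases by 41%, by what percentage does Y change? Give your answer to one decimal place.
295.3%

For Y = 16X^4:
If X → X(1 + 0.41)
Then Y → Y · (1 + 0.41)^4
     ≈ Y · 3.9525

Percentage change = ((1 + 0.41)^4 − 1) × 100% ≈ 295.3%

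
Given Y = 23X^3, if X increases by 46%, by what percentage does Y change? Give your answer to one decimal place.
211.2%

For Y = 23X^3:
If X → X(1 + 0.46)
Then Y → Y · (1 + 0.46)^3
     ≈ Y · 3.1121

Percentage change = ((1 + 0.46)^3 − 1) × 100% ≈ 211.2%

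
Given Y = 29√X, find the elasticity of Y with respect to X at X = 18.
Elasticity = 1/2

Elasticity = (dY/dX) · (X/Y)

dY/dX = 29/(2·√X)
At X = 18: dY/dX = 29·√2/12, Y = 87·√2

Elasticity = (29·√2/12) · (18 / (87·√2)) = 1/2

Interpretation: for a small percentage change in X, the percentage change in Y is approximately 0.50 times as large.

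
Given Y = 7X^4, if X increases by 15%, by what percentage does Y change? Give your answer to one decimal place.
74.9%

For Y = 7X^4:
If X → X(1 + 0.15)
Then Y → Y · (1 + 0.15)^4
     ≈ Y · 1.7490

Percentage change = ((1 + 0.15)^4 − 1) × 100% ≈ 74.9%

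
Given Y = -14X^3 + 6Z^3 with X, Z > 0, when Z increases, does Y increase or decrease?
Y increases

Taking the partial derivative:
∂Y/∂Z = 18Z^2

∂Y/∂Z = 18Z^2 > 0 (assuming positive values)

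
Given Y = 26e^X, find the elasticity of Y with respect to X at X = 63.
Elasticity = 63

Elasticity = (dY/dX) · (X/Y)

dY/dX = 26·e^X
At X = 63: dY/dX = 26·e^63, Y = 26·e^63

Elasticity = (26·e^63) · (63 / (26·e^63)) = 63

Interpretation: for a small percentage change in X, the percentage change in Y is approximately 63.00 times as large.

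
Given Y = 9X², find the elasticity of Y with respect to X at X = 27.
Elasticity = 2

Elasticity = (dY/dX) · (X/Y)

dY/dX = 18·X
At X = 27: dY/dX = 486, Y = 6561

Elasticity = 486 · (27 / 6561) = 2

Interpretation: for a small percentage change in X, the percentage change in Y is approximately 2.00 times as large.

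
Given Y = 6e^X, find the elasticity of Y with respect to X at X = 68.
Elasticity = 68

Elasticity = (dY/dX) · (X/Y)

dY/dX = 6·e^X
At X = 68: dY/dX = 6·e^68, Y = 6·e^68

Elasticity = (6·e^68) · (68 / (6·e^68)) = 68

Interpretation: for a small percentage change in X, the percentage change in Y is approximately 68.00 times as large.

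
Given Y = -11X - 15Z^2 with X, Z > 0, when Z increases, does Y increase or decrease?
Y decreases

Taking the partial derivative:
∂Y/∂Z = -30Z

∂Y/∂Z = -30Z < 0 (assuming positive values)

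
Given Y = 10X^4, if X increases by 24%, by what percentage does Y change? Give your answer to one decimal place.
136.4%

For Y = 10X^4:
If X → X(1 + 0.24)
Then Y → Y · (1 + 0.24)^4
     ≈ Y · 2.3642

Percentage change = ((1 + 0.24)^4 − 1) × 100% ≈ 136.4%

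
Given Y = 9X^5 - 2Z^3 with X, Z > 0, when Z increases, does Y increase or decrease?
Y decreases

Taking the partial derivative:
∂Y/∂Z = -6Z^2

∂Y/∂Z = -6Z^2 < 0 (assuming positive values)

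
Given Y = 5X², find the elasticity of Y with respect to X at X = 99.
Elasticity = 2

Elasticity = (dY/dX) · (X/Y)

dY/dX = 10·X
At X = 99: dY/dX = 990, Y = 49005

Elasticity = 990 · (99 / 49005) = 2

Interpretation: for a small percentage change in X, the percentage change in Y is approximately 2.00 times as large.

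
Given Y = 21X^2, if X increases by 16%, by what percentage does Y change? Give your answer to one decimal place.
34.6%

For Y = 21X^2:
If X → X(1 + 0.16)
Then Y → Y · (1 + 0.16)^2
     = Y · 1.3456

Percentage change = ((1 + 0.16)^2 − 1) × 100% ≈ 34.6%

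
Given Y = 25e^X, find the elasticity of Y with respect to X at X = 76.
Elasticity = 76

Elasticity = (dY/dX) · (X/Y)

dY/dX = 25·e^X
At X = 76: dY/dX = 25·e^76, Y = 25·e^76

Elasticity = (25·e^76) · (76 / (25·e^76)) = 76

Interpretation: for a small percentage change in X, the percentage change in Y is approximately 76.00 times as large.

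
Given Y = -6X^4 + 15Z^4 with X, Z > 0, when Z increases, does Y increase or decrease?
Y increases

Taking the partial derivative:
∂Y/∂Z = 60Z^3

∂Y/∂Z = 60Z^3 > 0 (assuming positive values)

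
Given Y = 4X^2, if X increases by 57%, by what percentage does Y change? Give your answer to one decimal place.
146.5%

For Y = 4X^2:
If X → X(1 + 0.57)
Then Y → Y · (1 + 0.57)^2
     = Y · 2.4649

Percentage change = ((1 + 0.57)^2 − 1) × 100% ≈ 146.5%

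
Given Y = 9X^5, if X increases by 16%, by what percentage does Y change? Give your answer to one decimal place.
110.0%

For Y = 9X^5:
If X → X(1 + 0.16)
Then Y → Y · (1 + 0.16)^5
     ≈ Y · 2.1003

Percentage change = ((1 + 0.16)^5 − 1) × 100% ≈ 110.0%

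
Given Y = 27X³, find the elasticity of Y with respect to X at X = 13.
Elasticity = 3

Elasticity = (dY/dX) · (X/Y)

dY/dX = 81·X²
At X = 13: dY/dX = 13689, Y = 59319

Elasticity = 13689 · (13 / 59319) = 3

Interpretation: for a small percentage change in X, the percentage change in Y is approximately 3.00 times as large.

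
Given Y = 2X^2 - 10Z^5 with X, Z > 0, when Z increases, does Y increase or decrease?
Y decreases

Taking the partial derivative:
∂Y/∂Z = -50Z^4

∂Y/∂Z = -50Z^4 < 0 (assuming positive values)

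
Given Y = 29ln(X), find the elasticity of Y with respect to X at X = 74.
Elasticity = 1/ln(74) ≈ 0.2323

Elasticity = (dY/dX) · (X/Y)

dY/dX = 29/X
At X = 74: dY/dX = 29/74, Y = 29·ln(74)

Elasticity = (29/74) · (74 / (29·ln(74))) = 1/ln(74) ≈ 0.2323

Interpretation: for a small percentage change in X, the percentage change in Y is approximately 0.23 times as large.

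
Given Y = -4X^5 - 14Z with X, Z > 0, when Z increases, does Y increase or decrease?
Y decreases

Taking the partial derivative:
∂Y/∂Z = -14

∂Y/∂Z = -14 < 0 (assuming positive values)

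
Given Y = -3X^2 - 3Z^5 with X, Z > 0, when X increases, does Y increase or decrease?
Y decreases

Taking the partial derivative:
∂Y/∂X = -6X

∂Y/∂X = -6X < 0 (assuming positive values)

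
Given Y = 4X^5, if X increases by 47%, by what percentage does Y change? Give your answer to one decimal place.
586.4%

For Y = 4X^5:
If X → X(1 + 0.47)
Then Y → Y · (1 + 0.47)^5
     ≈ Y · 6.8641

Percentage change = ((1 + 0.47)^5 − 1) × 100% ≈ 586.4%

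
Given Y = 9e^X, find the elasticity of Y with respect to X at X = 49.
Elasticity = 49

Elasticity = (dY/dX) · (X/Y)

dY/dX = 9·e^X
At X = 49: dY/dX = 9·e^49, Y = 9·e^49

Elasticity = (9·e^49) · (49 / (9·e^49)) = 49

Interpretation: for a small percentage change in X, the percentage change in Y is approximately 49.00 times as large.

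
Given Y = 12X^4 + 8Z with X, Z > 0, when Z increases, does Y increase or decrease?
Y increases

Taking the partial derivative:
∂Y/∂Z = 8

∂Y/∂Z = 8 > 0 (assuming positive values)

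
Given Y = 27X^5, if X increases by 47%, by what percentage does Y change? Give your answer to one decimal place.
586.4%

For Y = 27X^5:
If X → X(1 + 0.47)
Then Y → Y · (1 + 0.47)^5
     ≈ Y · 6.8641

Percentage change = ((1 + 0.47)^5 − 1) × 100% ≈ 586.4%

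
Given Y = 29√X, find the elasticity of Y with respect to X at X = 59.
Elasticity = 1/2

Elasticity = (dY/dX) · (X/Y)

dY/dX = 29/(2·√X)
At X = 59: dY/dX = 29·√59/118, Y = 29·√59

Elasticity = (29·√59/118) · (59 / (29·√59)) = 1/2

Interpretation: for a small percentage change in X, the percentage change in Y is approximately 0.50 times as large.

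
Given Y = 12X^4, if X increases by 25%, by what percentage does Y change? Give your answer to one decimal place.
144.1%

For Y = 12X^4:
If X → X(1 + 0.25)
Then Y → Y · (1 + 0.25)^4
     ≈ Y · 2.4414

Percentage change = ((1 + 0.25)^4 − 1) × 100% ≈ 144.1%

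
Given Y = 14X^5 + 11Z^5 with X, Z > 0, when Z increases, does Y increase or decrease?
Y increases

Taking the partial derivative:
∂Y/∂Z = 55Z^4

∂Y/∂Z = 55Z^4 > 0 (assuming positive values)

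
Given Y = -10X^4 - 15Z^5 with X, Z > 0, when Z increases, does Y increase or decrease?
Y decreases

Taking the partial derivative:
∂Y/∂Z = -75Z^4

∂Y/∂Z = -75Z^4 < 0 (assuming positive values)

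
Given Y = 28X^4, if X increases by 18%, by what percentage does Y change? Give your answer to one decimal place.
93.9%

For Y = 28X^4:
If X → X(1 + 0.18)
Then Y → Y · (1 + 0.18)^4
     ≈ Y · 1.9388

Percentage change = ((1 + 0.18)^4 − 1) × 100% ≈ 93.9%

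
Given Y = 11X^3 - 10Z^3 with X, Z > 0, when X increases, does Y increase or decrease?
Y increases

Taking the partial derivative:
∂Y/∂X = 33X^2

∂Y/∂X = 33X^2 > 0 (assuming positive values)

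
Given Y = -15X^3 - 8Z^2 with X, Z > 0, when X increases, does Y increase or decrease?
Y decreases

Taking the partial derivative:
∂Y/∂X = -45X^2

∂Y/∂X = -45X^2 < 0 (assuming positive values)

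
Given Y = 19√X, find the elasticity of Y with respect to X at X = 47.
Elasticity = 1/2

Elasticity = (dY/dX) · (X/Y)

dY/dX = 19/(2·√X)
At X = 47: dY/dX = 19·√47/94, Y = 19·√47

Elasticity = (19·√47/94) · (47 / (19·√47)) = 1/2

Interpretation: for a small percentage change in X, the percentage change in Y is approximately 0.50 times as large.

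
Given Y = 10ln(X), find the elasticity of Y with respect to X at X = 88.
Elasticity = 1/ln(88) ≈ 0.2233

Elasticity = (dY/dX) · (X/Y)

dY/dX = 10/X
At X = 88: dY/dX = 5/44, Y = 10·ln(88)

Elasticity = (5/44) · (88 / (10·ln(88))) = 1/ln(88) ≈ 0.2233

Interpretation: for a small percentage change in X, the percentage change in Y is approximately 0.22 times as large.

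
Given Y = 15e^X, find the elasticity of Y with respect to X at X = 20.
Elasticity = 20

Elasticity = (dY/dX) · (X/Y)

dY/dX = 15·e^X
At X = 20: dY/dX = 15·e^20, Y = 15·e^20

Elasticity = (15·e^20) · (20 / (15·e^20)) = 20

Interpretation: for a small percentage change in X, the percentage change in Y is approximately 20.00 times as large.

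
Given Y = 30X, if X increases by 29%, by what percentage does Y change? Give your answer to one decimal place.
29.0%

For Y = 30X:
If X → X(1 + 0.29)
Then Y → Y · (1 + 0.29)^1
     = Y · 1.2900

Percentage change = ((1 + 0.29)^1 − 1) × 100% = 29.0%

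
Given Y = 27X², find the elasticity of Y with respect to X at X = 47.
Elasticity = 2

Elasticity = (dY/dX) · (X/Y)

dY/dX = 54·X
At X = 47: dY/dX = 2538, Y = 59643

Elasticity = 2538 · (47 / 59643) = 2

Interpretation: for a small percentage change in X, the percentage change in Y is approximately 2.00 times as large.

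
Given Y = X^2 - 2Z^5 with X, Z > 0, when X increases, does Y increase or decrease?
Y increases

Taking the partial derivative:
∂Y/∂X = 2X

∂Y/∂X = 2X > 0 (assuming positive values)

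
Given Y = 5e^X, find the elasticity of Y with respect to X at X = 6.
Elasticity = 6

Elasticity = (dY/dX) · (X/Y)

dY/dX = 5·e^X
At X = 6: dY/dX = 5·e^6, Y = 5·e^6

Elasticity = (5·e^6) · (6 / (5·e^6)) = 6

Interpretation: for a small percentage change in X, the percentage change in Y is approximately 6.00 times as large.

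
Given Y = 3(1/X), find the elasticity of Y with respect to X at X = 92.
Elasticity = -1

Elasticity = (dY/dX) · (X/Y)

dY/dX = -3/X²
At X = 92: dY/dX = -3/8464, Y = 3/92

Elasticity = (-3/8464) · (92 / (3/92)) = -1

Interpretation: for a small percentage change in X, the percentage change in Y is approximately -1.00 times as large.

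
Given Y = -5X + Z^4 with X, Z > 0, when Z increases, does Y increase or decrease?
Y increases

Taking the partial derivative:
∂Y/∂Z = 4Z^3

∂Y/∂Z = 4Z^3 > 0 (assuming positive values)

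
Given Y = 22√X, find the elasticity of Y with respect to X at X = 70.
Elasticity = 1/2

Elasticity = (dY/dX) · (X/Y)

dY/dX = 11/√X
At X = 70: dY/dX = 11·√70/70, Y = 22·√70

Elasticity = (11·√70/70) · (70 / (22·√70)) = 1/2

Interpretation: for a small percentage change in X, the percentage change in Y is approximately 0.50 times as large.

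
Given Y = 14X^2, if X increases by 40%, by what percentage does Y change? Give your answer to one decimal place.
96.0%

For Y = 14X^2:
If X → X(1 + 0.4)
Then Y → Y · (1 + 0.4)^2
     = Y · 1.9600

Percentage change = ((1 + 0.4)^2 − 1) × 100% = 96.0%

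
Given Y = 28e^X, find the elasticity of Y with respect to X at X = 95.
Elasticity = 95

Elasticity = (dY/dX) · (X/Y)

dY/dX = 28·e^X
At X = 95: dY/dX = 28·e^95, Y = 28·e^95

Elasticity = (28·e^95) · (95 / (28·e^95)) = 95

Interpretation: for a small percentage change in X, the percentage change in Y is approximately 95.00 times as large.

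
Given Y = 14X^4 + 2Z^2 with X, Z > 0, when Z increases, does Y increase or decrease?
Y increases

Taking the partial derivative:
∂Y/∂Z = 4Z

∂Y/∂Z = 4Z > 0 (assuming positive values)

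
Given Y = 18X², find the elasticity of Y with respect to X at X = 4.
Elasticity = 2

Elasticity = (dY/dX) · (X/Y)

dY/dX = 36·X
At X = 4: dY/dX = 144, Y = 288

Elasticity = 144 · (4 / 288) = 2

Interpretation: for a small percentage change in X, the percentage change in Y is approximately 2.00 times as large.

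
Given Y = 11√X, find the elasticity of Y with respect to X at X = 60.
Elasticity = 1/2

Elasticity = (dY/dX) · (X/Y)

dY/dX = 11/(2·√X)
At X = 60: dY/dX = 11·√15/60, Y = 22·√15

Elasticity = (11·√15/60) · (60 / (22·√15)) = 1/2

Interpretation: for a small percentage change in X, the percentage change in Y is approximately 0.50 times as large.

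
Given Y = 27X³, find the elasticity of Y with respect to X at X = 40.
Elasticity = 3

Elasticity = (dY/dX) · (X/Y)

dY/dX = 81·X²
At X = 40: dY/dX = 129600, Y = 1728000

Elasticity = 129600 · (40 / 1728000) = 3

Interpretation: for a small percentage change in X, the percentage change in Y is approximately 3.00 times as large.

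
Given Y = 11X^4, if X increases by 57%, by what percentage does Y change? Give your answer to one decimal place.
507.6%

For Y = 11X^4:
If X → X(1 + 0.57)
Then Y → Y · (1 + 0.57)^4
     ≈ Y · 6.0757

Percentage change = ((1 + 0.57)^4 − 1) × 100% ≈ 507.6%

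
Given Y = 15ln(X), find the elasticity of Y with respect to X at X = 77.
Elasticity = 1/ln(77) ≈ 0.2302

Elasticity = (dY/dX) · (X/Y)

dY/dX = 15/X
At X = 77: dY/dX = 15/77, Y = 15·ln(77)

Elasticity = (15/77) · (77 / (15·ln(77))) = 1/ln(77) ≈ 0.2302

Interpretation: for a small percentage change in X, the percentage change in Y is approximately 0.23 times as large.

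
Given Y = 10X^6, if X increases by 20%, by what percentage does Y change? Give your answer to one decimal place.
198.6%

For Y = 10X^6:
If X → X(1 + 0.2)
Then Y → Y · (1 + 0.2)^6
     ≈ Y · 2.9860

Percentage change = ((1 + 0.2)^6 − 1) × 100% ≈ 198.6%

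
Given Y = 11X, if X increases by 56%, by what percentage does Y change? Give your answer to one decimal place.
56.0%

For Y = 11X:
If X → X(1 + 0.56)
Then Y → Y · (1 + 0.56)^1
     = Y · 1.5600

Percentage change = ((1 + 0.56)^1 − 1) × 100% = 56.0%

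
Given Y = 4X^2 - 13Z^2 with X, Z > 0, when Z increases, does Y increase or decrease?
Y decreases

Taking the partial derivative:
∂Y/∂Z = -26Z

∂Y/∂Z = -26Z < 0 (assuming positive values)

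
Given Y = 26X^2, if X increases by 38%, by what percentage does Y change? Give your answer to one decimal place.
90.4%

For Y = 26X^2:
If X → X(1 + 0.38)
Then Y → Y · (1 + 0.38)^2
     = Y · 1.9044

Percentage change = ((1 + 0.38)^2 − 1) × 100% ≈ 90.4%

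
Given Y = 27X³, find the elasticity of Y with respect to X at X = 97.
Elasticity = 3

Elasticity = (dY/dX) · (X/Y)

dY/dX = 81·X²
At X = 97: dY/dX = 762129, Y = 24642171

Elasticity = 762129 · (97 / 24642171) = 3

Interpretation: for a small percentage change in X, the percentage change in Y is approximately 3.00 times as large.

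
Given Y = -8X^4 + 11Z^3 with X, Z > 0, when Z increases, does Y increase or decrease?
Y increases

Taking the partial derivative:
∂Y/∂Z = 33Z^2

∂Y/∂Z = 33Z^2 > 0 (assuming positive values)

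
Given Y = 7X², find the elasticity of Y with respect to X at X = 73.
Elasticity = 2

Elasticity = (dY/dX) · (X/Y)

dY/dX = 14·X
At X = 73: dY/dX = 1022, Y = 37303

Elasticity = 1022 · (73 / 37303) = 2

Interpretation: for a small percentage change in X, the percentage change in Y is approximately 2.00 times as large.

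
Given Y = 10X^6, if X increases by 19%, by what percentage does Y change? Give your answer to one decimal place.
184.0%

For Y = 10X^6:
If X → X(1 + 0.19)
Then Y → Y · (1 + 0.19)^6
     ≈ Y · 2.8398

Percentage change = ((1 + 0.19)^6 − 1) × 100% ≈ 184.0%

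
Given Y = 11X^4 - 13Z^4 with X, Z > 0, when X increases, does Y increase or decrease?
Y increases

Taking the partial derivative:
∂Y/∂X = 44X^3

∂Y/∂X = 44X^3 > 0 (assuming positive values)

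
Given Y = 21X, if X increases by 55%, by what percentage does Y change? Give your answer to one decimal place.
55.0%

For Y = 21X:
If X → X(1 + 0.55)
Then Y → Y · (1 + 0.55)^1
     = Y · 1.5500

Percentage change = ((1 + 0.55)^1 − 1) × 100% = 55.0%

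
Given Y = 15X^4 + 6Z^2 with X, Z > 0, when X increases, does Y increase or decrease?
Y increases

Taking the partial derivative:
∂Y/∂X = 60X^3

∂Y/∂X = 60X^3 > 0 (assuming positive values)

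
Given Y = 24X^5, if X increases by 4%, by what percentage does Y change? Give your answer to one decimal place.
21.7%

For Y = 24X^5:
If X → X(1 + 0.04)
Then Y → Y · (1 + 0.04)^5
     ≈ Y · 1.2167

Percentage change = ((1 + 0.04)^5 − 1) × 100% ≈ 21.7%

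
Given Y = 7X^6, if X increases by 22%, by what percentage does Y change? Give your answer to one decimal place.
229.7%

For Y = 7X^6:
If X → X(1 + 0.22)
Then Y → Y · (1 + 0.22)^6
     ≈ Y · 3.2973

Percentage change = ((1 + 0.22)^6 − 1) × 100% ≈ 229.7%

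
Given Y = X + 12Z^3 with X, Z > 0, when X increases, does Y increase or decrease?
Y increases

Taking the partial derivative:
∂Y/∂X = 1

∂Y/∂X = 1 > 0 (assuming positive values)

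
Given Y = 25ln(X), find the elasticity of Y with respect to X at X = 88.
Elasticity = 1/ln(88) ≈ 0.2233

Elasticity = (dY/dX) · (X/Y)

dY/dX = 25/X
At X = 88: dY/dX = 25/88, Y = 25·ln(88)

Elasticity = (25/88) · (88 / (25·ln(88))) = 1/ln(88) ≈ 0.2233

Interpretation: for a small percentage change in X, the percentage change in Y is approximately 0.22 times as large.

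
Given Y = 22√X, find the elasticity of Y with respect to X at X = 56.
Elasticity = 1/2

Elasticity = (dY/dX) · (X/Y)

dY/dX = 11/√X
At X = 56: dY/dX = 11·√14/28, Y = 44·√14

Elasticity = (11·√14/28) · (56 / (44·√14)) = 1/2

Interpretation: for a small percentage change in X, the percentage change in Y is approximately 0.50 times as large.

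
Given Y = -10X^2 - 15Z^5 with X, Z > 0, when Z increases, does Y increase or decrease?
Y decreases

Taking the partial derivative:
∂Y/∂Z = -75Z^4

∂Y/∂Z = -75Z^4 < 0 (assuming positive values)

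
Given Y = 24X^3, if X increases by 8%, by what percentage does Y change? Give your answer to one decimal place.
26.0%

For Y = 24X^3:
If X → X(1 + 0.08)
Then Y → Y · (1 + 0.08)^3
     ≈ Y · 1.2597

Percentage change = ((1 + 0.08)^3 − 1) × 100% ≈ 26.0%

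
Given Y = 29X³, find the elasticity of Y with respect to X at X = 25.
Elasticity = 3

Elasticity = (dY/dX) · (X/Y)

dY/dX = 87·X²
At X = 25: dY/dX = 54375, Y = 453125

Elasticity = 54375 · (25 / 453125) = 3

Interpretation: for a small percentage change in X, the percentage change in Y is approximately 3.00 times as large.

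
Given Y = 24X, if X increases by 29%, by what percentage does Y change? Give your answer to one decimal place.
29.0%

For Y = 24X:
If X → X(1 + 0.29)
Then Y → Y · (1 + 0.29)^1
     = Y · 1.2900

Percentage change = ((1 + 0.29)^1 − 1) × 100% = 29.0%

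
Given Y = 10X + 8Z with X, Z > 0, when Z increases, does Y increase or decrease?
Y increases

Taking the partial derivative:
∂Y/∂Z = 8

∂Y/∂Z = 8 > 0 (assuming positive values)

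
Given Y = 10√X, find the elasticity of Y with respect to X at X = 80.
Elasticity = 1/2

Elasticity = (dY/dX) · (X/Y)

dY/dX = 5/√X
At X = 80: dY/dX = √5/4, Y = 40·√5

Elasticity = (√5/4) · (80 / (40·√5)) = 1/2

Interpretation: for a small percentage change in X, the percentage change in Y is approximately 0.50 times as large.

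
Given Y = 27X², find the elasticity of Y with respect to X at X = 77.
Elasticity = 2

Elasticity = (dY/dX) · (X/Y)

dY/dX = 54·X
At X = 77: dY/dX = 4158, Y = 160083

Elasticity = 4158 · (77 / 160083) = 2

Interpretation: for a small percentage change in X, the percentage change in Y is approximately 2.00 times as large.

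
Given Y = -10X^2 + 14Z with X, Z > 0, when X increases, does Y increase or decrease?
Y decreases

Taking the partial derivative:
∂Y/∂X = -20X

∂Y/∂X = -20X < 0 (assuming positive values)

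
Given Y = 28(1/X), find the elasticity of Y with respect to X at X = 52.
Elasticity = -1

Elasticity = (dY/dX) · (X/Y)

dY/dX = -28/X²
At X = 52: dY/dX = -7/676, Y = 7/13

Elasticity = (-7/676) · (52 / (7/13)) = -1

Interpretation: for a small percentage change in X, the percentage change in Y is approximately -1.00 times as large.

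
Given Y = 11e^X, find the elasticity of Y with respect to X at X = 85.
Elasticity = 85

Elasticity = (dY/dX) · (X/Y)

dY/dX = 11·e^X
At X = 85: dY/dX = 11·e^85, Y = 11·e^85

Elasticity = (11·e^85) · (85 / (11·e^85)) = 85

Interpretation: for a small percentage change in X, the percentage change in Y is approximately 85.00 times as large.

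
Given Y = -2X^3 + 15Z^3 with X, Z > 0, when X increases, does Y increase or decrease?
Y decreases

Taking the partial derivative:
∂Y/∂X = -6X^2

∂Y/∂X = -6X^2 < 0 (assuming positive values)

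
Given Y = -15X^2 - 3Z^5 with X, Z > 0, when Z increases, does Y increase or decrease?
Y decreases

Taking the partial derivative:
∂Y/∂Z = -15Z^4

∂Y/∂Z = -15Z^4 < 0 (assuming positive values)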